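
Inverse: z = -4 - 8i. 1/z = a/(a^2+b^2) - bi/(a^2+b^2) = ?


|z|^2 = 16+64 = 80
1/z = (-4 + 8i)/80

1/z = -0.0500 + 0.1000i


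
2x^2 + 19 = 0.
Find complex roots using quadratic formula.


disc = 0^2 - 4*2*19 = 0 - 152 = -152
sqrt(|disc|) = sqrt(152) = 12.3288
Real part = 0/(2*2) = 0
Imag part = 12.3288/(2*2) = 3.0822

0 ± 3.0822i


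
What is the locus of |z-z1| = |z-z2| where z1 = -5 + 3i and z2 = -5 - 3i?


Equal distances means the locus is the perpendicular bisector of z1 and z2.
Midpoint = ((-5+(-5))/2, (3+(-3))/2) = (-5.0000, 0)

Perpendicular bisector through (-5.0000, 0)


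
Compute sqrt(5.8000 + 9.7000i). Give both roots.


|z| = sqrt(33.64+94.09) = 11.3018
sqrt((|z|+a)/2) = sqrt((11.3018+5.8)/2) = sqrt(8.5509) = 2.9242
sqrt((|z|-a)/2) = sqrt((11.3018-5.8)/2) = sqrt(2.7509) = 1.6586

±(2.9242 + 1.6586i) i.e. 2.9242 + 1.6586i and -2.9242 - 1.6586i


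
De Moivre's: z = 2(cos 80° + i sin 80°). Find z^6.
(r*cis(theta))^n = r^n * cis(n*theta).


r^6 = 2^6 = 64
n*theta = 6*80° = 480° = 120° (mod 360)
a = 64*cos(120°) = -32.0000
b = 64*sin(120°) = 55.4256

64 cis(120°) = -32.0000 + 55.4256i


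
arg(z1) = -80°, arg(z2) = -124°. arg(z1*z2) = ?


arg(z1*z2) = -80° - 124° = -204°
Normalized to (-180°, 180°]: 156°

156°


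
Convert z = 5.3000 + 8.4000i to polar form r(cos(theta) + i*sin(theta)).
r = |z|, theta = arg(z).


r = sqrt(28.09+70.56) = sqrt(98.65) = 9.9323
theta = atan2(8.4, 5.3) = 57.7500 degrees

r = 9.9323, theta = 57.7500 degrees


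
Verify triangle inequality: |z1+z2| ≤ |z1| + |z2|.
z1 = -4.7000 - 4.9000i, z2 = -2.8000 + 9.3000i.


|z1| = sqrt((-4.7)^2 + (-4.9)^2) = sqrt(46.1) = 6.7897
|z2| = sqrt((-2.8)^2 + 9.3^2) = sqrt(94.33) = 9.7124
z1+z2 = -7.5000 + 4.4000i
|z1+z2| = sqrt(75.61) = 8.6954
|z1|+|z2| = 6.7897 + 9.7124 = 16.5021

|z1+z2| = 8.6954 ≤ |z1|+|z2| = 16.5021 (verified)


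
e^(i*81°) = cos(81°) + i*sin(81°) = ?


cos(81°) = 0.1564
sin(81°) = 0.9877

e^(i*81°) = 0.1564 + 0.9877i


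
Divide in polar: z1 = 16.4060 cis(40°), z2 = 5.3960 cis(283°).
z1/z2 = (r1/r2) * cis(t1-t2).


r = 16.4060 / 5.3960 = 3.0404
theta = 40° - 283° = -243° = 117° (mod 360)

3.0404 cis(117°)


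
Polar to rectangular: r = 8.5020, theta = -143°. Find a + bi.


a = 8.5020*cos(-143°) = 8.5020*(-0.79864) = -6.7900
b = 8.5020*sin(-143°) = 8.5020*(-0.601815) = -5.1166

-6.7900 - 5.1166i


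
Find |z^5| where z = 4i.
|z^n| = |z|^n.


|z| = sqrt(0+16) = sqrt(16) = 4
|z^5| = |z|^5 = 4^5 = 1024

|z^5| = 1024


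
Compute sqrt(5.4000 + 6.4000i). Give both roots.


|z| = sqrt(29.16+40.96) = 8.3738
sqrt((|z|+a)/2) = sqrt((8.3738+5.4)/2) = sqrt(6.8869) = 2.6243
sqrt((|z|-a)/2) = sqrt((8.3738-5.4)/2) = sqrt(1.4869) = 1.2194

±(2.6243 + 1.2194i) i.e. 2.6243 + 1.2194i and -2.6243 - 1.2194i


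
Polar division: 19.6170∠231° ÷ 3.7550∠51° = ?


r = 19.6170 / 3.7550 = 5.2242
theta = 231° - 51° = 180° = 180° (mod 360)

5.2242 cis(180°)


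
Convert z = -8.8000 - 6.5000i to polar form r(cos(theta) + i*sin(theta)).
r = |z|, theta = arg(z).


r = sqrt(77.44+42.25) = sqrt(119.69) = 10.9403
theta = atan2(-6.5, -8.8) = -143.5491 degrees

r = 10.9403, theta = -143.5491 degrees


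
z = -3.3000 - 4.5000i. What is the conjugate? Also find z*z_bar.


z_bar = -3.3000 + 4.5000i
z*z_bar = (-3.3)^2 + (-4.5)^2 = 10.89 + 20.25 = 31.14

z_bar = -3.3000 + 4.5000i, z*z_bar = 31.14


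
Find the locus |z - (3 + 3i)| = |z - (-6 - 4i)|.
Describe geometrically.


Equal distances means the locus is the perpendicular bisector of z1 and z2.
Midpoint = ((3+(-6))/2, (3+(-4))/2) = (-1.5000, -0.5000)

Perpendicular bisector through (-1.5000, -0.5000)


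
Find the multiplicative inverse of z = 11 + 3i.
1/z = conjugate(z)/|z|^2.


|z|^2 = 121+9 = 130
1/z = (11 - 3i)/130

1/z = 0.0846 - 0.0231i


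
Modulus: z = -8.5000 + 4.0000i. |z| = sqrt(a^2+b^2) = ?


|z| = sqrt((-8.5)^2 + 4^2) = sqrt(72.25 + 16) = sqrt(88.25) = 9.3941

|z| = 9.3941


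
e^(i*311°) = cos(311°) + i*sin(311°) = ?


cos(311°) = 0.6561
sin(311°) = -0.7547

e^(i*311°) = 0.6561 - 0.7547i


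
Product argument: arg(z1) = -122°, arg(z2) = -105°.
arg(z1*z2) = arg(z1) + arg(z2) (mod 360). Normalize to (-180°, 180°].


arg(z1*z2) = -122° - 105° = -227°
Normalized to (-180°, 180°]: 133°

133°


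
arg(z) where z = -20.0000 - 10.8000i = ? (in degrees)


Re = -20, Im = -10.8
arg = atan2(-10.8, -20) = -151.6310 degrees

arg(z) = -151.6310 degrees


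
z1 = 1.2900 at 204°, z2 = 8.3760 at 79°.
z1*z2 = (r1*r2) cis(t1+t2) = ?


r = 1.2900 * 8.3760 = 10.8050
theta = 204° + 79° = 283° = 283° (mod 360)

10.8050 cis(283°)


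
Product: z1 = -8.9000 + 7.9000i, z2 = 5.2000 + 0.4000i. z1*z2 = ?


Real = -8.9*5.2 - 7.9*0.4 = -46.28 - 3.16 = -49.44
Imag = -8.9*0.4 + 5.2*7.9 = -3.56 + 41.08 = 37.52

-49.4400 + 37.5200i


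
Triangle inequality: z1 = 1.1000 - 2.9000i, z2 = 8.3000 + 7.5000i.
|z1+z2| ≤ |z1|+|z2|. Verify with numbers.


|z1| = sqrt(1.1^2 + (-2.9)^2) = sqrt(9.62) = 3.1016
|z2| = sqrt(8.3^2 + 7.5^2) = sqrt(125.14) = 11.1866
z1+z2 = 9.4000 + 4.6000i
|z1+z2| = sqrt(109.52) = 10.4652
|z1|+|z2| = 3.1016 + 11.1866 = 14.2882

|z1+z2| = 10.4652 ≤ |z1|+|z2| = 14.2882 (verified)


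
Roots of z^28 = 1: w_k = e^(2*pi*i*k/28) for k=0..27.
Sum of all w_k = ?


The sum of all 28th roots of unity is 0.
Geometric series: (1 - w^28)/(1 - w) = (1-1)/(1-w) = 0 since w^28 = 1, w ≠ 1.
Alternatively: coefficient of z^27 in z^28 - 1 is 0.

0


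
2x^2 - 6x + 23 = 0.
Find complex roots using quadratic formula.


disc = (-6)^2 - 4*2*23 = 36 - 184 = -148
sqrt(|disc|) = sqrt(148) = 12.1655
Real part = 6/(2*2) = 1.5000
Imag part = 12.1655/(2*2) = 3.0414

1.5000 ± 3.0414i


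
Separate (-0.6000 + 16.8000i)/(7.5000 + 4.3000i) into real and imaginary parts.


Multiply by conjugate: (-0.6000 + 16.8000i)(7.5000 - 4.3000i) / (7.5^2 + 4.3^2)
Numerator real = -0.6*7.5 + 16.8*4.3 = 67.74
Numerator imag = 16.8*7.5 - (-0.6)*4.3 = 128.58
Denominator = 74.74
Re(z) = 67.74/74.74 = 0.9063
Im(z) = 128.58/74.74 = 1.7204

Re(z) = 0.9063, Im(z) = 1.7204


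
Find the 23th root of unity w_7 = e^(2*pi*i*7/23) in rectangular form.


Angle = 360*7/23 = 109.5652°
a = cos(109.5652°) = -0.3349
b = sin(109.5652°) = 0.9423

-0.3349 + 0.9423i


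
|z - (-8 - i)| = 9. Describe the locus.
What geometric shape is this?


|z - z0| = r is a circle with center z0 and radius r.
Center = (-8, -1), radius = 9

Circle with center (-8, -1) and radius 9


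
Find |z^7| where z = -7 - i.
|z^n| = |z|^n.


|z| = sqrt(49+1) = sqrt(50) = 7.0711
|z^7| = |z|^7 = (sqrt(50))^7 = 50^3 * sqrt(50) = 125000*sqrt(50)

|z^7| = 125000*sqrt(50) ≈ 883883.4765


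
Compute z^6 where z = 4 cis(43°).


r^6 = 4^6 = 4096
n*theta = 6*43° = 258° = 258° (mod 360)
a = 4096*cos(258°) = -851.6063
b = 4096*sin(258°) = -4006.4926

4096 cis(258°) = -851.6063 - 4006.4926i


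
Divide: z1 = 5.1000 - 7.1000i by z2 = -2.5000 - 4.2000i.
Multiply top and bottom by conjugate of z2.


Conjugate of z2 = -2.5000 + 4.2000i
Numerator: (5.1000 - 7.1000i)(-2.5000 + 4.2000i) = 17.0700 + 39.1700i
Denominator: (-2.5)^2 + (-4.2)^2 = 23.89
Result = (17.0700 + 39.1700i)/23.89

0.7145 + 1.6396i


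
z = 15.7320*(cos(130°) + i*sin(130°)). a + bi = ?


a = 15.7320*cos(130°) = 15.7320*(-0.642788) = -10.1123
b = 15.7320*sin(130°) = 15.7320*0.766044 = 12.0514

-10.1123 + 12.0514i


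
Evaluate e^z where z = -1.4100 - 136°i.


e^-1.4100 = 0.2441
cos(-136°) = -0.7193
sin(-136°) = -0.6947
Real = 0.2441*(-0.7193) = -0.1756
Imag = 0.2441*(-0.6947) = -0.1696

-0.1756 - 0.1696i


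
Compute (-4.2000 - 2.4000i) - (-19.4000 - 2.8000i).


Real: -4.2 + 19.4 = 15.2
Imag: -2.4 + 2.8 = 0.4

15.2000 + 0.4000i


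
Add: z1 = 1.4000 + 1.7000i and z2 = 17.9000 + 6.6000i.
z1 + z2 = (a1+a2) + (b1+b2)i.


Real: 1.4 + 17.9 = 19.3
Imag: 1.7 + 6.6 = 8.3

19.3000 + 8.3000i


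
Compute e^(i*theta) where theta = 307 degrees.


cos(307°) = 0.6018
sin(307°) = -0.7986

e^(i*307°) = 0.6018 - 0.7986i


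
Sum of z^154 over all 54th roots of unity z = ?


The roots are w_k = w^k with w = e^(2*pi*i/54), and (w^k)^154 = (w^154)^k.
So S = 1 + u + u^2 + ... + u^(53) with u = w^154.
154 = 2*54 + 46, so 154 is not a multiple of 54: u = (w^54)^2 * w^46 = w^46 ≠ 1 (w is a primitive 54th root), while u^54 = (w^54)^154 = 1.
Geometric series: S = (1 - u^54)/(1 - u) = (1 - 1)/(1 - u) = 0

S = 0


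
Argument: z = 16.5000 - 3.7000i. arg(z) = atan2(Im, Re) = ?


Re = 16.5, Im = -3.7
arg = atan2(-3.7, 16.5) = -12.6391 degrees

arg(z) = -12.6391 degrees


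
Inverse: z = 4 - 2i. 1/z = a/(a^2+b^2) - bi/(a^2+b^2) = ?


|z|^2 = 16+4 = 20
1/z = (4 + 2i)/20

1/z = 0.2000 + 0.1000i


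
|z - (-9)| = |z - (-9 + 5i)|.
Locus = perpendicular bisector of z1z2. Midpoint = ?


Equal distances means the locus is the perpendicular bisector of z1 and z2.
Midpoint = ((-9+(-9))/2, (0+5)/2) = (-9.0000, 2.5000)

Perpendicular bisector through (-9.0000, 2.5000)


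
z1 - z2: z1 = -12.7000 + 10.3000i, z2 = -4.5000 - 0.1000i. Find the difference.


Real: -12.7 + 4.5 = -8.2
Imag: 10.3 + 0.1 = 10.4

-8.2000 + 10.4000i


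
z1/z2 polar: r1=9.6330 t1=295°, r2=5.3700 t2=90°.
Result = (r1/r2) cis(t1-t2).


r = 9.6330 / 5.3700 = 1.7939
theta = 295° - 90° = 205° = 205° (mod 360)

1.7939 cis(205°)


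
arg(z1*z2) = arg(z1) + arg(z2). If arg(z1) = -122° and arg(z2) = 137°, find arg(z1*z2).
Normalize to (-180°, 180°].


arg(z1*z2) = -122° + 137° = 15°
Normalized to (-180°, 180°]: 15°

15°


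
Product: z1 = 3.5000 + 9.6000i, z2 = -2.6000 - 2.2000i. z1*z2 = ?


Real = 3.5*(-2.6) - 9.6*(-2.2) = -9.1 - (-21.12) = 12.02
Imag = 3.5*(-2.2) - (2.6)*9.6 = -7.7 - (24.96) = -32.66

12.0200 - 32.6600i


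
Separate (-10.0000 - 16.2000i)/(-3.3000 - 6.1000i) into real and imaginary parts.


Multiply by conjugate: (-10.0000 - 16.2000i)(-3.3000 + 6.1000i) / ((-3.3)^2 + (-6.1)^2)
Numerator real = -10*(-3.3) - (16.2)*(-6.1) = 131.82
Numerator imag = -16.2*(-3.3) - (-10)*(-6.1) = -7.54
Denominator = 48.1
Re(z) = 131.82/48.1 = 2.7405
Im(z) = -7.54/48.1 = -0.1568

Re(z) = 2.7405, Im(z) = -0.1568


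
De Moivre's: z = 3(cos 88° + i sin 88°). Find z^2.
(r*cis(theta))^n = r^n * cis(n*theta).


r^2 = 3^2 = 9
n*theta = 2*88° = 176° = 176° (mod 360)
a = 9*cos(176°) = -8.9781
b = 9*sin(176°) = 0.6278

9 cis(176°) = -8.9781 + 0.6278i


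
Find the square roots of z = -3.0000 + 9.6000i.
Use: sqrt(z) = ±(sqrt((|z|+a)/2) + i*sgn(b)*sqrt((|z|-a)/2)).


|z| = sqrt(9+92.16) = 10.0578
sqrt((|z|+a)/2) = sqrt((10.0578+(-3))/2) = sqrt(3.5289) = 1.8785
sqrt((|z|-a)/2) = sqrt((10.0578-(-3))/2) = sqrt(6.5289) = 2.5552

±(1.8785 + 2.5552i) i.e. 1.8785 + 2.5552i and -1.8785 - 2.5552i


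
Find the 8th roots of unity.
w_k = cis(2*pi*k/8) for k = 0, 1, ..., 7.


The 8th roots of unity are cis(360k/8°) for k=0..7
Angle step = 360/8 = 45°
Primitive root: cis(45°)
Primitive root = 0.7071 + 0.7071i

8 roots at angles: 0°, 45°, 90°, 135°, 180°, 225°, 270°, 315°


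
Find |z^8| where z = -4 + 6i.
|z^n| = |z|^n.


|z| = sqrt(16+36) = sqrt(52) = 7.2111
|z^8| = |z|^8 = (sqrt(52))^8 = 52^4 = 7311616

|z^8| = 7311616


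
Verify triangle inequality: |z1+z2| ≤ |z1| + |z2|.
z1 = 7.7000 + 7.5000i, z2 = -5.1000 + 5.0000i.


|z1| = sqrt(7.7^2 + 7.5^2) = sqrt(115.54) = 10.7490
|z2| = sqrt((-5.1)^2 + 5^2) = sqrt(51.01) = 7.1421
z1+z2 = 2.6000 + 12.5000i
|z1+z2| = sqrt(163.01) = 12.7675
|z1|+|z2| = 10.7490 + 7.1421 = 17.8911

|z1+z2| = 12.7675 ≤ |z1|+|z2| = 17.8911 (verified)


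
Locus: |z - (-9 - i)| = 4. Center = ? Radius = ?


|z - z0| = r is a circle with center z0 and radius r.
Center = (-9, -1), radius = 4

Circle with center (-9, -1) and radius 4


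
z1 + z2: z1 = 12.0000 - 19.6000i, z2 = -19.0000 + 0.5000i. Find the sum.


Real: 12 - 19 = -7
Imag: -19.6 + 0.5 = -19.1

-7.0000 - 19.1000i


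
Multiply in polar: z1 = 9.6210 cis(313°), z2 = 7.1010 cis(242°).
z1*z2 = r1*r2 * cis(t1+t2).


r = 9.6210 * 7.1010 = 68.3187
theta = 313° + 242° = 555° = 195° (mod 360)

68.3187 cis(195°)


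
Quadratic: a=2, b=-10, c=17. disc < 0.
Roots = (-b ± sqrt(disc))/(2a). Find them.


disc = (-10)^2 - 4*2*17 = 100 - 136 = -36
sqrt(|disc|) = sqrt(36) = 6.0000
Real part = 10/(2*2) = 2.5000
Imag part = 6.0000/(2*2) = 1.5000

2.5000 ± 1.5000i


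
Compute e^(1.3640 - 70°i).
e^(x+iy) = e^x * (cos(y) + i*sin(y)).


e^1.3640 = 3.9118
cos(-70°) = 0.34202
sin(-70°) = -0.9397
Real = 3.9118*0.34202 = 1.3379
Imag = 3.9118*(-0.9397) = -3.6759

1.3379 - 3.6759i


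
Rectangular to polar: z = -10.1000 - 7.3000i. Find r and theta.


r = sqrt(102.01+53.29) = sqrt(155.3) = 12.4619
theta = atan2(-7.3, -10.1) = -144.1416 degrees

r = 12.4619, theta = -144.1416 degrees


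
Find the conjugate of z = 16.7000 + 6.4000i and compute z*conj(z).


z_bar = 16.7000 - 6.4000i
z*z_bar = 16.7^2 + 6.4^2 = 278.89 + 40.96 = 319.85

z_bar = 16.7000 - 6.4000i, z*z_bar = 319.85


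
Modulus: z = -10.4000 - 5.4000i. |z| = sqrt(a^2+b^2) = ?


|z| = sqrt((-10.4)^2 + (-5.4)^2) = sqrt(108.16 + 29.16) = sqrt(137.32) = 11.7184

|z| = 11.7184


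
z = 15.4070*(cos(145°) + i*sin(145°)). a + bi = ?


a = 15.4070*cos(145°) = 15.4070*(-0.819152) = -12.6207
b = 15.4070*sin(145°) = 15.4070*0.57358 = 8.8371

-12.6207 + 8.8371i


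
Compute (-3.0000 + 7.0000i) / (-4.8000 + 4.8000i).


Conjugate of z2 = -4.8000 - 4.8000i
Numerator: (-3.0000 + 7.0000i)(-4.8000 - 4.8000i) = 48.0000 - 19.2000i
Denominator: (-4.8)^2 + 4.8^2 = 46.08
Result = (48.0000 - 19.2000i)/46.08

1.0417 - 0.4167i


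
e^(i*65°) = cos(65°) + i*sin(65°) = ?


cos(65°) = 0.4226
sin(65°) = 0.9063

e^(i*65°) = 0.4226 + 0.9063i


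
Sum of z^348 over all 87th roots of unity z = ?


The roots are w_k = w^k with w = e^(2*pi*i/87), and (w^k)^348 = (w^348)^k.
So S = 1 + u + u^2 + ... + u^(86) with u = w^348.
348 = 4*87 + 0, so 348 is a multiple of 87 and u = (w^87)^4 = 1.
Every one of the 87 terms equals 1: S = 87

S = 87


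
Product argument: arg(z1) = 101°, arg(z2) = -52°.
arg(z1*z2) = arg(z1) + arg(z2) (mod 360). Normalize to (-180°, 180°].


arg(z1*z2) = 101° - 52° = 49°
Normalized to (-180°, 180°]: 49°

49°


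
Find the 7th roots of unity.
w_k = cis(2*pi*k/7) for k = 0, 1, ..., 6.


The 7th roots of unity are cis(360k/7°) for k=0..6
Angle step = 360/7 = 51.4286°
Primitive root: cis(51.4286°)
Primitive root = 0.6235 + 0.7818i

7 roots at angles: 0°, 51.4286°, 102.8571°, 154.2857°, 205.7143°, 257.1429°, 308.5714°


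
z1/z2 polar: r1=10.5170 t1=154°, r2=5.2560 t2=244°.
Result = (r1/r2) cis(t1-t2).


r = 10.5170 / 5.2560 = 2.0010
theta = 154° - 244° = -90° = 270° (mod 360)

2.0010 cis(270°)


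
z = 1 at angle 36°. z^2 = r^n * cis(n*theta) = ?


r^2 = 1^2 = 1
n*theta = 2*36° = 72° = 72° (mod 360)
a = 1*cos(72°) = 0.3090
b = 1*sin(72°) = 0.9511

1 cis(72°) = 0.3090 + 0.9511i


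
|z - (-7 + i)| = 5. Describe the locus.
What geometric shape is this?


|z - z0| = r is a circle with center z0 and radius r.
Center = (-7, 1), radius = 5

Circle with center (-7, 1) and radius 5


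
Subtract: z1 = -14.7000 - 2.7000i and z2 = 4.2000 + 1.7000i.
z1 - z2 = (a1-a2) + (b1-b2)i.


Real: -14.7 - 4.2 = -18.9
Imag: -2.7 - 1.7 = -4.4

-18.9000 - 4.4000i


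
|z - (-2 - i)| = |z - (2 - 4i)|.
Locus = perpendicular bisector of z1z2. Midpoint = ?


Equal distances means the locus is the perpendicular bisector of z1 and z2.
Midpoint = ((-2+2)/2, (-1+(-4))/2) = (0, -2.5000)

Perpendicular bisector through (0, -2.5000)


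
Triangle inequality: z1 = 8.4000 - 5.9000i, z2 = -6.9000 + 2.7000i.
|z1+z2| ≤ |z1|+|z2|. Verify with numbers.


|z1| = sqrt(8.4^2 + (-5.9)^2) = sqrt(105.37) = 10.2650
|z2| = sqrt((-6.9)^2 + 2.7^2) = sqrt(54.9) = 7.4095
z1+z2 = 1.5000 - 3.2000i
|z1+z2| = sqrt(12.49) = 3.5341
|z1|+|z2| = 10.2650 + 7.4095 = 17.6745

|z1+z2| = 3.5341 ≤ |z1|+|z2| = 17.6745 (verified)


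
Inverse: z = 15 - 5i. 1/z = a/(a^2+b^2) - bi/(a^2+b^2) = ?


|z|^2 = 225+25 = 250
1/z = (15 + 5i)/250

1/z = 0.0600 + 0.0200i


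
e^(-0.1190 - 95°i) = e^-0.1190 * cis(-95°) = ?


e^-0.1190 = 0.8878
cos(-95°) = -0.0872
sin(-95°) = -0.9962
Real = 0.8878*(-0.0872) = -0.0774
Imag = 0.8878*(-0.9962) = -0.8844

-0.0774 - 0.8844i


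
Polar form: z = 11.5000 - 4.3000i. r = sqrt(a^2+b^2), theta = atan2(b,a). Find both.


r = sqrt(132.25+18.49) = sqrt(150.74) = 12.2776
theta = atan2(-4.3, 11.5) = -20.5014 degrees

r = 12.2776, theta = -20.5014 degrees


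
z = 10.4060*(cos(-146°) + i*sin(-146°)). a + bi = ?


a = 10.4060*cos(-146°) = 10.4060*(-0.82904) = -8.6270
b = 10.4060*sin(-146°) = 10.4060*(-0.5592) = -5.8190

-8.6270 - 5.8190i


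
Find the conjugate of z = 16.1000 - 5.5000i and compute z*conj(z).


z_bar = 16.1000 + 5.5000i
z*z_bar = 16.1^2 + (-5.5)^2 = 259.21 + 30.25 = 289.46

z_bar = 16.1000 + 5.5000i, z*z_bar = 289.46


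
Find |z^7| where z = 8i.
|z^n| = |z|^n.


|z| = sqrt(0+64) = sqrt(64) = 8
|z^7| = |z|^7 = 8^7 = 2097152

|z^7| = 2097152


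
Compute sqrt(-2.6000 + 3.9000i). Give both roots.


|z| = sqrt(6.76+15.21) = 4.6872
sqrt((|z|+a)/2) = sqrt((4.6872+(-2.6))/2) = sqrt(1.0436) = 1.0216
sqrt((|z|-a)/2) = sqrt((4.6872-(-2.6))/2) = sqrt(3.6436) = 1.9088

±(1.0216 + 1.9088i) i.e. 1.0216 + 1.9088i and -1.0216 - 1.9088i


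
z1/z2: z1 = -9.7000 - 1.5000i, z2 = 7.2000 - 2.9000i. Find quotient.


Conjugate of z2 = 7.2000 + 2.9000i
Numerator: (-9.7000 - 1.5000i)(7.2000 + 2.9000i) = -65.4900 - 38.9300i
Denominator: 7.2^2 + (-2.9)^2 = 60.25
Result = (-65.4900 - 38.9300i)/60.25

-1.0870 - 0.6461i


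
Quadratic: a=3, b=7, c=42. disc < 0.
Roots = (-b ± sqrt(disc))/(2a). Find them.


disc = 7^2 - 4*3*42 = 49 - 504 = -455
sqrt(|disc|) = sqrt(455) = 21.3307
Real part = -7/(2*3) = -1.1667
Imag part = 21.3307/(2*3) = 3.5551

-1.1667 ± 3.5551i


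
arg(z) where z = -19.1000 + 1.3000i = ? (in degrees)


Re = -19.1, Im = 1.3
arg = atan2(1.3, -19.1) = 176.1063 degrees

arg(z) = 176.1063 degrees


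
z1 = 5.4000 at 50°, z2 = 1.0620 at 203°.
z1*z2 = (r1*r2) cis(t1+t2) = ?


r = 5.4000 * 1.0620 = 5.7348
theta = 50° + 203° = 253° = 253° (mod 360)

5.7348 cis(253°)


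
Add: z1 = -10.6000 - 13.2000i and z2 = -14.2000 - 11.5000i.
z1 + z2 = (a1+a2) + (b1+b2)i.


Real: -10.6 - 14.2 = -24.8
Imag: -13.2 - 11.5 = -24.7

-24.8000 - 24.7000i


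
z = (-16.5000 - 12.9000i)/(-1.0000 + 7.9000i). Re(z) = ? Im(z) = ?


Multiply by conjugate: (-16.5000 - 12.9000i)(-1.0000 - 7.9000i) / ((-1)^2 + 7.9^2)
Numerator real = -16.5*(-1) - (12.9)*7.9 = -85.41
Numerator imag = -12.9*(-1) - (-16.5)*7.9 = 143.25
Denominator = 63.41
Re(z) = -85.41/63.41 = -1.3469
Im(z) = 143.25/63.41 = 2.2591

Re(z) = -1.3469, Im(z) = 2.2591


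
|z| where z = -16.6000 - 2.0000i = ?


|z| = sqrt((-16.6)^2 + (-2)^2) = sqrt(275.56 + 4) = sqrt(279.56) = 16.7200

|z| = 16.7200


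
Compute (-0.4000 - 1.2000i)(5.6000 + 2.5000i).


Real = -0.4*5.6 - (-1.2)*2.5 = -2.24 - (-3) = 0.76
Imag = -0.4*2.5 + 5.6*(-1.2) = -1 - (6.72) = -7.72

0.7600 - 7.7200i


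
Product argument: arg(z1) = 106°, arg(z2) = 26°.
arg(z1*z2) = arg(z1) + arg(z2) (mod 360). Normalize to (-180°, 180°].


arg(z1*z2) = 106° + 26° = 132°
Normalized to (-180°, 180°]: 132°

132°


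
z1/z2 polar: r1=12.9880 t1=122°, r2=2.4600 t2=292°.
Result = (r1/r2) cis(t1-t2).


r = 12.9880 / 2.4600 = 5.2797
theta = 122° - 292° = -170° = 190° (mod 360)

5.2797 cis(190°)


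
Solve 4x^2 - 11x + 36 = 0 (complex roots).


disc = (-11)^2 - 4*4*36 = 121 - 576 = -455
sqrt(|disc|) = sqrt(455) = 21.3307
Real part = 11/(2*4) = 1.3750
Imag part = 21.3307/(2*4) = 2.6663

1.3750 ± 2.6663i


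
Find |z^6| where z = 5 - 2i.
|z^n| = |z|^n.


|z| = sqrt(25+4) = sqrt(29) = 5.3852
|z^6| = |z|^6 = (sqrt(29))^6 = 29^3 = 24389

|z^6| = 24389


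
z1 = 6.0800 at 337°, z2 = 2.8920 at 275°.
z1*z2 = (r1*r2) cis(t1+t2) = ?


r = 6.0800 * 2.8920 = 17.5834
theta = 337° + 275° = 612° = 252° (mod 360)

17.5834 cis(252°)


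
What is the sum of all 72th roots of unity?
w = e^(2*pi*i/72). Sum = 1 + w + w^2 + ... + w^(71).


The sum of all 72th roots of unity is 0.
Geometric series: (1 - w^72)/(1 - w) = (1-1)/(1-w) = 0 since w^72 = 1, w ≠ 1.
Alternatively: coefficient of z^71 in z^72 - 1 is 0.

0


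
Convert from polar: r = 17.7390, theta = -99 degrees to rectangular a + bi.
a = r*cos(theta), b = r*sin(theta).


a = 17.7390*cos(-99°) = 17.7390*(-0.156434) = -2.7750
b = 17.7390*sin(-99°) = 17.7390*(-0.98769) = -17.5206

-2.7750 - 17.5206i


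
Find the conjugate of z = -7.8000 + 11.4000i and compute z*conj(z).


z_bar = -7.8000 - 11.4000i
z*z_bar = (-7.8)^2 + 11.4^2 = 60.84 + 129.96 = 190.8

z_bar = -7.8000 - 11.4000i, z*z_bar = 190.8


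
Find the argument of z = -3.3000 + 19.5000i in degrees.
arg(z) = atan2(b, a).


Re = -3.3, Im = 19.5
arg = atan2(19.5, -3.3) = 99.6052 degrees

arg(z) = 99.6052 degrees


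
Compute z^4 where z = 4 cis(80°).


r^4 = 4^4 = 256
n*theta = 4*80° = 320° = 320° (mod 360)
a = 256*cos(320°) = 196.1074
b = 256*sin(320°) = -164.5536

256 cis(320°) = 196.1074 - 164.5536i


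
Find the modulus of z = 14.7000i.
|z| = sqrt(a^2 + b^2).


|z| = sqrt(0^2 + 14.7^2) = sqrt(0 + 216.09) = sqrt(216.09) = 14.7000

|z| = 14.7000


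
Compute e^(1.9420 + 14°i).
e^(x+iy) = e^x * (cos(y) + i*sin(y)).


e^1.9420 = 6.9727
cos(14°) = 0.9703
sin(14°) = 0.24192
Real = 6.9727*0.9703 = 6.7656
Imag = 6.9727*0.24192 = 1.6868

6.7656 + 1.6868i


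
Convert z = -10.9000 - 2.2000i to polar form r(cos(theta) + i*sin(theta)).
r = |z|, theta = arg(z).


r = sqrt(118.81+4.84) = sqrt(123.65) = 11.1198
theta = atan2(-2.2, -10.9) = -168.5890 degrees

r = 11.1198, theta = -168.5890 degrees


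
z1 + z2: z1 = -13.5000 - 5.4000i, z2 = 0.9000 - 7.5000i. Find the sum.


Real: -13.5 + 0.9 = -12.6
Imag: -5.4 - 7.5 = -12.9

-12.6000 - 12.9000i


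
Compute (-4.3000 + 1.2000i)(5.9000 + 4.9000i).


Real = -4.3*5.9 - 1.2*4.9 = -25.37 - 5.88 = -31.25
Imag = -4.3*4.9 + 5.9*1.2 = -21.07 + 7.08 = -13.99

-31.2500 - 13.9900i


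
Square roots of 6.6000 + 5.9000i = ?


|z| = sqrt(43.56+34.81) = 8.8527
sqrt((|z|+a)/2) = sqrt((8.8527+6.6)/2) = sqrt(7.7263) = 2.7796
sqrt((|z|-a)/2) = sqrt((8.8527-6.6)/2) = sqrt(1.1263) = 1.0613

±(2.7796 + 1.0613i) i.e. 2.7796 + 1.0613i and -2.7796 - 1.0613i


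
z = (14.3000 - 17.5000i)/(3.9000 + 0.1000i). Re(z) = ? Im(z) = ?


Multiply by conjugate: (14.3000 - 17.5000i)(3.9000 - 0.1000i) / (3.9^2 + 0.1^2)
Numerator real = 14.3*3.9 - (17.5)*0.1 = 54.02
Numerator imag = -17.5*3.9 - 14.3*0.1 = -69.68
Denominator = 15.22
Re(z) = 54.02/15.22 = 3.5493
Im(z) = -69.68/15.22 = -4.5782

Re(z) = 3.5493, Im(z) = -4.5782


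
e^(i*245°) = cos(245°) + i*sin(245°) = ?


cos(245°) = -0.4226
sin(245°) = -0.9063

e^(i*245°) = -0.4226 - 0.9063i


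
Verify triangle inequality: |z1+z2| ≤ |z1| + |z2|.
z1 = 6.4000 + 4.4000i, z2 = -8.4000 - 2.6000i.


|z1| = sqrt(6.4^2 + 4.4^2) = sqrt(60.32) = 7.7666
|z2| = sqrt((-8.4)^2 + (-2.6)^2) = sqrt(77.32) = 8.7932
z1+z2 = -2.0000 + 1.8000i
|z1+z2| = sqrt(7.24) = 2.6907
|z1|+|z2| = 7.7666 + 8.7932 = 16.5598

|z1+z2| = 2.6907 ≤ |z1|+|z2| = 16.5598 (verified)


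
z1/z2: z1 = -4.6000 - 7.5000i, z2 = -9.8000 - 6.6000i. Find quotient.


Conjugate of z2 = -9.8000 + 6.6000i
Numerator: (-4.6000 - 7.5000i)(-9.8000 + 6.6000i) = 94.5800 + 43.1400i
Denominator: (-9.8)^2 + (-6.6)^2 = 139.6
Result = (94.5800 + 43.1400i)/139.6

0.6775 + 0.3090i


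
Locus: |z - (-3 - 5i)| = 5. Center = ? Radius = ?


|z - z0| = r is a circle with center z0 and radius r.
Center = (-3, -5), radius = 5

Circle with center (-3, -5) and radius 5


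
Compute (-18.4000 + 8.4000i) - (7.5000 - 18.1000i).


Real: -18.4 - 7.5 = -25.9
Imag: 8.4 + 18.1 = 26.5

-25.9000 + 26.5000i


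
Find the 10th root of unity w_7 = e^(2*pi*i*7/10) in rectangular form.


Angle = 360*7/10 = 252°
a = cos(252°) = -0.3090
b = sin(252°) = -0.9511

-0.3090 - 0.9511i


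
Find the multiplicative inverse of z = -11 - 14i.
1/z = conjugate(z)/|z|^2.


|z|^2 = 121+196 = 317
1/z = (-11 + 14i)/317

1/z = -0.0347 + 0.0442i


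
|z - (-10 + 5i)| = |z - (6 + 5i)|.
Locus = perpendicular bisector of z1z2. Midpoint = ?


Equal distances means the locus is the perpendicular bisector of z1 and z2.
Midpoint = ((-10+6)/2, (5+5)/2) = (-2.0000, 5.0000)

Perpendicular bisector through (-2.0000, 5.0000)


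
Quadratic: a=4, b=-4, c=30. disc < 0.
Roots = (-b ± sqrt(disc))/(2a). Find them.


disc = (-4)^2 - 4*4*30 = 16 - 480 = -464
sqrt(|disc|) = sqrt(464) = 21.5407
Real part = 4/(2*4) = 0.5000
Imag part = 21.5407/(2*4) = 2.6926

0.5000 ± 2.6926i


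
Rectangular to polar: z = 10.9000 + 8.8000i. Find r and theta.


r = sqrt(118.81+77.44) = sqrt(196.25) = 14.0089
theta = atan2(8.8, 10.9) = 38.9153 degrees

r = 14.0089, theta = 38.9153 degrees


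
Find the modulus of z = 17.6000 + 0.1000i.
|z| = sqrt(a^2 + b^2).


|z| = sqrt(17.6^2 + 0.1^2) = sqrt(309.76 + 0.01) = sqrt(309.77) = 17.6003

|z| = 17.6003


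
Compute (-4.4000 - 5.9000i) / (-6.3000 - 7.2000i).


Conjugate of z2 = -6.3000 + 7.2000i
Numerator: (-4.4000 - 5.9000i)(-6.3000 + 7.2000i) = 70.2000 + 5.4900i
Denominator: (-6.3)^2 + (-7.2)^2 = 91.53
Result = (70.2000 + 5.4900i)/91.53

0.7670 + 0.0600i


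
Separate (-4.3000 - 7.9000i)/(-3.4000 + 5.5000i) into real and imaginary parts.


Multiply by conjugate: (-4.3000 - 7.9000i)(-3.4000 - 5.5000i) / ((-3.4)^2 + 5.5^2)
Numerator real = -4.3*(-3.4) - (7.9)*5.5 = -28.83
Numerator imag = -7.9*(-3.4) - (-4.3)*5.5 = 50.51
Denominator = 41.81
Re(z) = -28.83/41.81 = -0.6895
Im(z) = 50.51/41.81 = 1.2081

Re(z) = -0.6895, Im(z) = 1.2081


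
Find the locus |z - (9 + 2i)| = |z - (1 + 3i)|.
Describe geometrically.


Equal distances means the locus is the perpendicular bisector of z1 and z2.
Midpoint = ((9+1)/2, (2+3)/2) = (5.0000, 2.5000)

Perpendicular bisector through (5.0000, 2.5000)


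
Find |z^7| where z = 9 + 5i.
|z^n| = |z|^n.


|z| = sqrt(81+25) = sqrt(106) = 10.2956
|z^7| = |z|^7 = (sqrt(106))^7 = 106^3 * sqrt(106) = 1191016*sqrt(106)

|z^7| = 1191016*sqrt(106) ≈ 12262260.2280


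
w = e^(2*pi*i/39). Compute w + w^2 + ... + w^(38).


With w = e^(2*pi*i/39), all 39 of the 39th roots of unity w^0 = 1, w, ..., w^(38) sum to 0: 1 + w + ... + w^(38) = (1 - w^39)/(1 - w) = 0 since w^39 = 1, w ≠ 1.
Removing the root 1: w + w^2 + ... + w^(38) = 0 - 1 = -1

Sum = -1


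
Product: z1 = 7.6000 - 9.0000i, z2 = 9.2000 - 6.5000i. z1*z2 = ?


Real = 7.6*9.2 - (-9)*(-6.5) = 69.92 - 58.5 = 11.42
Imag = 7.6*(-6.5) + 9.2*(-9) = -49.4 - (82.8) = -132.2

11.4200 - 132.2000i


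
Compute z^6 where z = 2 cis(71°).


r^6 = 2^6 = 64
n*theta = 6*71° = 426° = 66° (mod 360)
a = 64*cos(66°) = 26.0311
b = 64*sin(66°) = 58.4669

64 cis(66°) = 26.0311 + 58.4669i


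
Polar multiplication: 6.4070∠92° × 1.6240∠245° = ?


r = 6.4070 * 1.6240 = 10.4050
theta = 92° + 245° = 337° = 337° (mod 360)

10.4050 cis(337°)


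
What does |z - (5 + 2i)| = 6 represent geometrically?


|z - z0| = r is a circle with center z0 and radius r.
Center = (5, 2), radius = 6

Circle with center (5, 2) and radius 6


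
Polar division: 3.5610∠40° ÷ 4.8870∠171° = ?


r = 3.5610 / 4.8870 = 0.7287
theta = 40° - 171° = -131° = 229° (mod 360)

0.7287 cis(229°)


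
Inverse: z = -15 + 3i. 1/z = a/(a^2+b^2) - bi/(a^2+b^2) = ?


|z|^2 = 225+9 = 234
1/z = (-15 - 3i)/234

1/z = -0.0641 - 0.0128i


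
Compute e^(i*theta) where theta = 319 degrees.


cos(319°) = 0.7547
sin(319°) = -0.6561

e^(i*319°) = 0.7547 - 0.6561i


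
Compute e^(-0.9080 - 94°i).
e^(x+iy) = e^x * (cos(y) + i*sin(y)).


e^-0.9080 = 0.4033
cos(-94°) = -0.06976
sin(-94°) = -0.9976
Real = 0.4033*(-0.06976) = -0.0281
Imag = 0.4033*(-0.9976) = -0.4023

-0.0281 - 0.4023i


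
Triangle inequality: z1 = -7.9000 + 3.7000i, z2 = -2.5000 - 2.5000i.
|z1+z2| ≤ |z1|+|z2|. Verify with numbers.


|z1| = sqrt((-7.9)^2 + 3.7^2) = sqrt(76.1) = 8.7235
|z2| = sqrt((-2.5)^2 + (-2.5)^2) = sqrt(12.5) = 3.5355
z1+z2 = -10.4000 + 1.2000i
|z1+z2| = sqrt(109.6) = 10.4690
|z1|+|z2| = 8.7235 + 3.5355 = 12.2590

|z1+z2| = 10.4690 ≤ |z1|+|z2| = 12.2590 (verified)


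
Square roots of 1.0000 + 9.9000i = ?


|z| = sqrt(1+98.01) = 9.9504
sqrt((|z|+a)/2) = sqrt((9.9504+1)/2) = sqrt(5.4752) = 2.3399
sqrt((|z|-a)/2) = sqrt((9.9504-1)/2) = sqrt(4.4752) = 2.1155

±(2.3399 + 2.1155i) i.e. 2.3399 + 2.1155i and -2.3399 - 2.1155i


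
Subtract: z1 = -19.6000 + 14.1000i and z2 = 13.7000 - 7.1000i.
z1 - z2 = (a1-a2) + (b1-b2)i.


Real: -19.6 - 13.7 = -33.3
Imag: 14.1 + 7.1 = 21.2

-33.3000 + 21.2000i


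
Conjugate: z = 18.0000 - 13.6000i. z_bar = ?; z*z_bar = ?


z_bar = 18.0000 + 13.6000i
z*z_bar = 18^2 + (-13.6)^2 = 324 + 184.96 = 508.96

z_bar = 18.0000 + 13.6000i, z*z_bar = 508.96


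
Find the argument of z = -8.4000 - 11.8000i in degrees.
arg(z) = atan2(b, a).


Re = -8.4, Im = -11.8
arg = atan2(-11.8, -8.4) = -125.4457 degrees

arg(z) = -125.4457 degrees


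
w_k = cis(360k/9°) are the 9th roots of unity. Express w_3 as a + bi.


Angle = 360*3/9 = 120°
a = cos(120°) = -0.5000
b = sin(120°) = 0.8660

-0.5000 + 0.8660i


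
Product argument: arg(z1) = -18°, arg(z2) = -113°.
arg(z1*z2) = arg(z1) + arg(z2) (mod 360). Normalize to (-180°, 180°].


arg(z1*z2) = -18° - 113° = -131°
Normalized to (-180°, 180°]: -131°

-131°


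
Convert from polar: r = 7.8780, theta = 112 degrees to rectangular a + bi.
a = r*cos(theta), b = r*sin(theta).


a = 7.8780*cos(112°) = 7.8780*(-0.37461) = -2.9512
b = 7.8780*sin(112°) = 7.8780*0.927184 = 7.3044

-2.9512 + 7.3044i


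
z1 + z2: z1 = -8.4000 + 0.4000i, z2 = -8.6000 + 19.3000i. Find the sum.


Real: -8.4 - 8.6 = -17
Imag: 0.4 + 19.3 = 19.7

-17.0000 + 19.7000i


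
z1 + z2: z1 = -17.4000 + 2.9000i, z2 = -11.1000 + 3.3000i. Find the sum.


Real: -17.4 - 11.1 = -28.5
Imag: 2.9 + 3.3 = 6.2

-28.5000 + 6.2000i


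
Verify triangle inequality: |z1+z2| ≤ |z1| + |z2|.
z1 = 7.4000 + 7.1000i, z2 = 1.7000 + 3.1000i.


|z1| = sqrt(7.4^2 + 7.1^2) = sqrt(105.17) = 10.2552
|z2| = sqrt(1.7^2 + 3.1^2) = sqrt(12.5) = 3.5355
z1+z2 = 9.1000 + 10.2000i
|z1+z2| = sqrt(186.85) = 13.6693
|z1|+|z2| = 10.2552 + 3.5355 = 13.7907

|z1+z2| = 13.6693 ≤ |z1|+|z2| = 13.7907 (verified)


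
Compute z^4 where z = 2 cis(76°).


r^4 = 2^4 = 16
n*theta = 4*76° = 304° = 304° (mod 360)
a = 16*cos(304°) = 8.9471
b = 16*sin(304°) = -13.2646

16 cis(304°) = 8.9471 - 13.2646i


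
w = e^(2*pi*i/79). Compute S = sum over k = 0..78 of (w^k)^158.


The roots are w_k = w^k with w = e^(2*pi*i/79), and (w^k)^158 = (w^158)^k.
So S = 1 + u + u^2 + ... + u^(78) with u = w^158.
158 = 2*79 + 0, so 158 is a multiple of 79 and u = (w^79)^2 = 1.
Every one of the 79 terms equals 1: S = 79

S = 79


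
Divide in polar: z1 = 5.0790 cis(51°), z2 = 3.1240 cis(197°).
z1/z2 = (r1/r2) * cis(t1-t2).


r = 5.0790 / 3.1240 = 1.6258
theta = 51° - 197° = -146° = 214° (mod 360)

1.6258 cis(214°)


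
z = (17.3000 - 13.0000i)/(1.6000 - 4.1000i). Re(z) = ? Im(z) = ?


Multiply by conjugate: (17.3000 - 13.0000i)(1.6000 + 4.1000i) / (1.6^2 + (-4.1)^2)
Numerator real = 17.3*1.6 - (13)*(-4.1) = 80.98
Numerator imag = -13*1.6 - 17.3*(-4.1) = 50.13
Denominator = 19.37
Re(z) = 80.98/19.37 = 4.1807
Im(z) = 50.13/19.37 = 2.5880

Re(z) = 4.1807, Im(z) = 2.5880


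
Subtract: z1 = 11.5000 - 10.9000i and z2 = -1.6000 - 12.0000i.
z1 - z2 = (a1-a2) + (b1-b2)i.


Real: 11.5 + 1.6 = 13.1
Imag: -10.9 + 12 = 1.1

13.1000 + 1.1000i


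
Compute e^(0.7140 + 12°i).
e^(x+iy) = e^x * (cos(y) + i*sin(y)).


e^0.7140 = 2.0421
cos(12°) = 0.97815
sin(12°) = 0.2079
Real = 2.0421*0.97815 = 1.9975
Imag = 2.0421*0.2079 = 0.4246

1.9975 + 0.4246i


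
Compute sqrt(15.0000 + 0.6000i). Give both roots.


|z| = sqrt(225+0.36) = 15.0120
sqrt((|z|+a)/2) = sqrt((15.0120+15)/2) = sqrt(15.0060) = 3.8738
sqrt((|z|-a)/2) = sqrt((15.0120-15)/2) = sqrt(0.0060) = 0.0774

±(3.8738 + 0.0774i) i.e. 3.8738 + 0.0774i and -3.8738 - 0.0774i


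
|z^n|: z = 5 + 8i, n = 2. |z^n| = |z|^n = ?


|z| = sqrt(25+64) = sqrt(89) = 9.4340
|z^2| = |z|^2 = (sqrt(89))^2 = 89

|z^2| = 89


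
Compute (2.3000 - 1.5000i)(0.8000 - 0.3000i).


Real = 2.3*0.8 - (-1.5)*(-0.3) = 1.84 - 0.45 = 1.39
Imag = 2.3*(-0.3) + 0.8*(-1.5) = -0.69 - (1.2) = -1.89

1.3900 - 1.8900i


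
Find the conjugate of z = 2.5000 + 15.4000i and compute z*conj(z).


z_bar = 2.5000 - 15.4000i
z*z_bar = 2.5^2 + 15.4^2 = 6.25 + 237.16 = 243.41

z_bar = 2.5000 - 15.4000i, z*z_bar = 243.41


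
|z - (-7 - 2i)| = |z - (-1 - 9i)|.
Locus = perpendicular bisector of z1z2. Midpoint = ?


Equal distances means the locus is the perpendicular bisector of z1 and z2.
Midpoint = ((-7+(-1))/2, (-2+(-9))/2) = (-4.0000, -5.5000)

Perpendicular bisector through (-4.0000, -5.5000)


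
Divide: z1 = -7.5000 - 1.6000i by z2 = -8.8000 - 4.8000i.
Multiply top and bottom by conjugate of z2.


Conjugate of z2 = -8.8000 + 4.8000i
Numerator: (-7.5000 - 1.6000i)(-8.8000 + 4.8000i) = 73.6800 - 21.9200i
Denominator: (-8.8)^2 + (-4.8)^2 = 100.48
Result = (73.6800 - 21.9200i)/100.48

0.7333 - 0.2182i


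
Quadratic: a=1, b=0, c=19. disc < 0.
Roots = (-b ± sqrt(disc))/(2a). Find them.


disc = 0^2 - 4*1*19 = 0 - 76 = -76
sqrt(|disc|) = sqrt(76) = 8.7178
Real part = 0/(2*1) = 0
Imag part = 8.7178/(2*1) = 4.3589

0 ± 4.3589i


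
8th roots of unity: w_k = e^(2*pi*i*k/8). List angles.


The 8th roots of unity are cis(360k/8°) for k=0..7
Angle step = 360/8 = 45°
Primitive root: cis(45°)
Primitive root = 0.7071 + 0.7071i

8 roots at angles: 0°, 45°, 90°, 135°, 180°, 225°, 270°, 315°


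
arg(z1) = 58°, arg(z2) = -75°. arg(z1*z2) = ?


arg(z1*z2) = 58° - 75° = -17°
Normalized to (-180°, 180°]: -17°

-17°


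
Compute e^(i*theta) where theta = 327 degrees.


cos(327°) = 0.8387
sin(327°) = -0.5446

e^(i*327°) = 0.8387 - 0.5446i


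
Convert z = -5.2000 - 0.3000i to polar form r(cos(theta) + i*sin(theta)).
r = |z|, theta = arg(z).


r = sqrt(27.04+0.09) = sqrt(27.13) = 5.2086
theta = atan2(-0.3, -5.2) = -176.6981 degrees

r = 5.2086, theta = -176.6981 degrees


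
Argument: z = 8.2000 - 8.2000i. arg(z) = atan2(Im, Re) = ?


Re = 8.2, Im = -8.2
arg = atan2(-8.2, 8.2) = -45.0000 degrees

arg(z) = -45.0000 degrees


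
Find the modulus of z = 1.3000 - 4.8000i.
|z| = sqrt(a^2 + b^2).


|z| = sqrt(1.3^2 + (-4.8)^2) = sqrt(1.69 + 23.04) = sqrt(24.73) = 4.9729

|z| = 4.9729


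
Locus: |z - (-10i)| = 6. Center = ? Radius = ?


|z - z0| = r is a circle with center z0 and radius r.
Center = (0, -10), radius = 6

Circle with center (0, -10) and radius 6


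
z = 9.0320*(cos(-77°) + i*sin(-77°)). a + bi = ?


a = 9.0320*cos(-77°) = 9.0320*0.224951 = 2.0318
b = 9.0320*sin(-77°) = 9.0320*(-0.97437) = -8.8005

2.0318 - 8.8005i


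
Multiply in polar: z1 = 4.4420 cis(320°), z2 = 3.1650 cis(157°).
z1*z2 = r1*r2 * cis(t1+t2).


r = 4.4420 * 3.1650 = 14.0589
theta = 320° + 157° = 477° = 117° (mod 360)

14.0589 cis(117°)


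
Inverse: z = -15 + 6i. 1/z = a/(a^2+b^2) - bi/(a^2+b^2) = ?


|z|^2 = 225+36 = 261
1/z = (-15 - 6i)/261

1/z = -0.0575 - 0.0230i


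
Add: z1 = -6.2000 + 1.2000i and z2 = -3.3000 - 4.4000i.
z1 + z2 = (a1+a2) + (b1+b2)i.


Real: -6.2 - 3.3 = -9.5
Imag: 1.2 - 4.4 = -3.2

-9.5000 - 3.2000i


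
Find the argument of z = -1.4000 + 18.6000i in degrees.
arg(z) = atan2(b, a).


Re = -1.4, Im = 18.6
arg = atan2(18.6, -1.4) = 94.3045 degrees

arg(z) = 94.3045 degrees


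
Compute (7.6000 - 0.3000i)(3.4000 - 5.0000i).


Real = 7.6*3.4 - (-0.3)*(-5) = 25.84 - 1.5 = 24.34
Imag = 7.6*(-5) + 3.4*(-0.3) = -38 - (1.02) = -39.02

24.3400 - 39.0200i


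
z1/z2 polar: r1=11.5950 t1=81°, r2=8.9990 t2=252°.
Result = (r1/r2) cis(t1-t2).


r = 11.5950 / 8.9990 = 1.2885
theta = 81° - 252° = -171° = 189° (mod 360)

1.2885 cis(189°)


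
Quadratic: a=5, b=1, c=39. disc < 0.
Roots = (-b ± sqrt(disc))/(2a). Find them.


disc = 1^2 - 4*5*39 = 1 - 780 = -779
sqrt(|disc|) = sqrt(779) = 27.9106
Real part = -1/(2*5) = -0.1000
Imag part = 27.9106/(2*5) = 2.7911

-0.1000 ± 2.7911i


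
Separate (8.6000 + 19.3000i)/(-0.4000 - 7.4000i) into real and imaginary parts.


Multiply by conjugate: (8.6000 + 19.3000i)(-0.4000 + 7.4000i) / ((-0.4)^2 + (-7.4)^2)
Numerator real = 8.6*(-0.4) + 19.3*(-7.4) = -146.26
Numerator imag = 19.3*(-0.4) - 8.6*(-7.4) = 55.92
Denominator = 54.92
Re(z) = -146.26/54.92 = -2.6631
Im(z) = 55.92/54.92 = 1.0182

Re(z) = -2.6631, Im(z) = 1.0182


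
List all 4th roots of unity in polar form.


The 4th roots of unity are cis(360k/4°) for k=0..3
Angle step = 360/4 = 90°
Primitive root: cis(90°)
Primitive root = 0 + 1.0000i

4 roots at angles: 0°, 90°, 180°, 270°


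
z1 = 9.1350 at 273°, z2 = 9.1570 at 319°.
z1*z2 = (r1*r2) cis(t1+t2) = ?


r = 9.1350 * 9.1570 = 83.6492
theta = 273° + 319° = 592° = 232° (mod 360)

83.6492 cis(232°)


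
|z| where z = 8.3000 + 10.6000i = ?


|z| = sqrt(8.3^2 + 10.6^2) = sqrt(68.89 + 112.36) = sqrt(181.25) = 13.4629

|z| = 13.4629


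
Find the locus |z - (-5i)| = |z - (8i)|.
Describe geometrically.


Equal distances means the locus is the perpendicular bisector of z1 and z2.
Midpoint = ((0+0)/2, (-5+8)/2) = (0, 1.5000)

Perpendicular bisector through (0, 1.5000)


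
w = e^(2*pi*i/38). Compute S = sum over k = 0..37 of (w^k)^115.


The roots are w_k = w^k with w = e^(2*pi*i/38), and (w^k)^115 = (w^115)^k.
So S = 1 + u + u^2 + ... + u^(37) with u = w^115.
115 = 3*38 + 1, so 115 is not a multiple of 38: u = (w^38)^3 * w^1 = w^1 ≠ 1 (w is a primitive 38th root), while u^38 = (w^38)^115 = 1.
Geometric series: S = (1 - u^38)/(1 - u) = (1 - 1)/(1 - u) = 0

S = 0


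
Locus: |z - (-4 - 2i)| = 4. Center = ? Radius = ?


|z - z0| = r is a circle with center z0 and radius r.
Center = (-4, -2), radius = 4

Circle with center (-4, -2) and radius 4


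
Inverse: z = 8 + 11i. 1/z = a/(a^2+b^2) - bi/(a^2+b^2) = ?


|z|^2 = 64+121 = 185
1/z = (8 - 11i)/185

1/z = 0.0432 - 0.0595i


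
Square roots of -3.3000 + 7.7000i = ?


|z| = sqrt(10.89+59.29) = 8.3774
sqrt((|z|+a)/2) = sqrt((8.3774+(-3.3))/2) = sqrt(2.5387) = 1.5933
sqrt((|z|-a)/2) = sqrt((8.3774-(-3.3))/2) = sqrt(5.8387) = 2.4163

±(1.5933 + 2.4163i) i.e. 1.5933 + 2.4163i and -1.5933 - 2.4163i


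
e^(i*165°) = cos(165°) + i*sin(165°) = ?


cos(165°) = -0.9659
sin(165°) = 0.2588

e^(i*165°) = -0.9659 + 0.2588i


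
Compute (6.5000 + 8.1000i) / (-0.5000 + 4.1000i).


Conjugate of z2 = -0.5000 - 4.1000i
Numerator: (6.5000 + 8.1000i)(-0.5000 - 4.1000i) = 29.9600 - 30.7000i
Denominator: (-0.5)^2 + 4.1^2 = 17.06
Result = (29.9600 - 30.7000i)/17.06

1.7562 - 1.7995i


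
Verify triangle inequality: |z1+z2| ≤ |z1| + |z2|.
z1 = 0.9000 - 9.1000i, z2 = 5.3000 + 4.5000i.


|z1| = sqrt(0.9^2 + (-9.1)^2) = sqrt(83.62) = 9.1444
|z2| = sqrt(5.3^2 + 4.5^2) = sqrt(48.34) = 6.9527
z1+z2 = 6.2000 - 4.6000i
|z1+z2| = sqrt(59.6) = 7.7201
|z1|+|z2| = 9.1444 + 6.9527 = 16.0971

|z1+z2| = 7.7201 ≤ |z1|+|z2| = 16.0971 (verified)


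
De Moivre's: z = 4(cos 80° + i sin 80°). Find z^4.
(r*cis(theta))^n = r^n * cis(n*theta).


r^4 = 4^4 = 256
n*theta = 4*80° = 320° = 320° (mod 360)
a = 256*cos(320°) = 196.1074
b = 256*sin(320°) = -164.5536

256 cis(320°) = 196.1074 - 164.5536i
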